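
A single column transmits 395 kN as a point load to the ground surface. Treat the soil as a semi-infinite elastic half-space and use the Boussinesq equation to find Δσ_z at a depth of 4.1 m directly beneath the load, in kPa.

Boussinesq vertical stress below a point load on an elastic half-space:
Δσ_z = 3P/(2πz²) · [1 + (r/z)²]^(−5/2)
r/z = 0/4.1 = 0; [1+(r/z)²]^(−5/2) = 1.
Δσ_z = 3×395/(2π×4.1²) × 1 = 11.219 × 1 = 11.22 kPa

Δσ_z ≈ 11.2 kPa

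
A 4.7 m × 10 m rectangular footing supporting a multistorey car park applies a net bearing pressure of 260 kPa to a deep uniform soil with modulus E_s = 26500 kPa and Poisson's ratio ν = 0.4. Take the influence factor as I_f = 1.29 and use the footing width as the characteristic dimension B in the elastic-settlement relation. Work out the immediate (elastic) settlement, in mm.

S_e ≈ 50 mm

Immediate (elastic) settlement: S_e = q·B·(1−ν²)/E_s · I_f.
S_e = 260 × 4.7 × (1 − 0.4²) / 26500 × 1.29
    = 260 × 4.7 × 0.84 / 26500 × 1.29
    = 0.04997 m = 49.97 mm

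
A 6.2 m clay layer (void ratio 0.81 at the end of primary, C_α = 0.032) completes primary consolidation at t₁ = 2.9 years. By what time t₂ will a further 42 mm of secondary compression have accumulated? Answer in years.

t₂ ≈ 7.01 years

S_s = C_α·H/(1+e_p)·log₁₀(t₂/t₁) ⇒ log₁₀(t₂/t₁) = S_s·(1+e_p)/(C_α·H).
log₁₀(t₂/t₁) = 0.042 × (1+0.81) / (0.032×6.2) = 0.3832
t₂ = t₁ × 10^0.3832 = 2.9 × 2.416 = 7.008 years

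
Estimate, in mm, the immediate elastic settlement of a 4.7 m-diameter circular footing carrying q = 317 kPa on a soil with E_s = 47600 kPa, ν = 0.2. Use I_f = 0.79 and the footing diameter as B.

Immediate (elastic) settlement: S_e = q·B·(1−ν²)/E_s · I_f.
S_e = 317 × 4.7 × (1 − 0.2²) / 47600 × 0.79
    = 317 × 4.7 × 0.96 / 47600 × 0.79
    = 0.02374 m = 23.74 mm

S_e ≈ 23.7 mm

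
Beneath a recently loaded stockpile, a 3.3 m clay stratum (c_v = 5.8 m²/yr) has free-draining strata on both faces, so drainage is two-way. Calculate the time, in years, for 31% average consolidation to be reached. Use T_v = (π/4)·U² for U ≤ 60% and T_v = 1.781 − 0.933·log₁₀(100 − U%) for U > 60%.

t ≈ 0.0354 years

Drainage path length: H_d = H/2 = 1.65 m (double drainage).
U ≤ 60%: T_v = (π/4)·U² = (π/4)×0.31² = 0.075477.
t = T_v·H_d²/c_v = 0.075477×1.65²/5.8 = 0.03543 years.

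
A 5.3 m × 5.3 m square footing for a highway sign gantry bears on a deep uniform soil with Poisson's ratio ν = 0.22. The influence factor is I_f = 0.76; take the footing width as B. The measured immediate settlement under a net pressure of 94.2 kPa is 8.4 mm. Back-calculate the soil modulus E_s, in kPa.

E_s ≈ 43000 kPa

S_e = q·B·(1−ν²)/E_s · I_f  ⇒  E_s = q·B·(1−ν²)·I_f / S_e.
E_s = 94.2 × 5.3 × 0.9516 × 0.76 / 0.0084 = 42980 kPa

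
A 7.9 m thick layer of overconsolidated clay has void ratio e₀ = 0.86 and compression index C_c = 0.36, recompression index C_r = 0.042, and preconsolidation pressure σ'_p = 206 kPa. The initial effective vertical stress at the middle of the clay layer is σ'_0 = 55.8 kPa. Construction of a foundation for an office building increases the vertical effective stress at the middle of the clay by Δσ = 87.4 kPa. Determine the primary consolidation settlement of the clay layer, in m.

Final effective stress: σ'_f = 55.8 + 87.4 = 143.2 kPa.
σ'_f = 143.2 ≤ σ'_p = 206 kPa, so the clay remains overconsolidated and only the recompression index applies:
S_c = C_r·H/(1+e₀)·log₁₀(σ'_f/σ'_0) = 0.042×7.9/1.86×log₁₀(143.2/55.8)
    = 0.17839 × 0.40931 = 0.07302 m

S_c ≈ 0.073 m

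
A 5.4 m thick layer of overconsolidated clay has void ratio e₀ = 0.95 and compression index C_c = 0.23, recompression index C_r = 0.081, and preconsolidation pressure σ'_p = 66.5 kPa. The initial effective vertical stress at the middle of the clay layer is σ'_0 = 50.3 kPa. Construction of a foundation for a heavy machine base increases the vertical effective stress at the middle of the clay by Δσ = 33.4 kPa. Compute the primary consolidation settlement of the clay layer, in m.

Final effective stress: σ'_f = 50.3 + 33.4 = 83.7 kPa.
σ'_f = 83.7 > σ'_p = 66.5 kPa, so the stress path crosses the preconsolidation pressure — recompression up to σ'_p, then virgin compression beyond:
S_c = H/(1+e₀)·[C_r·log₁₀(σ'_p/σ'_0) + C_c·log₁₀(σ'_f/σ'_p)]
    = 5.4/1.95 × [0.081×log₁₀(66.5/50.3) + 0.23×log₁₀(83.7/66.5)]
    = 2.7692 × [0.0098215 + 0.022978] = 0.09083 m

S_c ≈ 0.0908 m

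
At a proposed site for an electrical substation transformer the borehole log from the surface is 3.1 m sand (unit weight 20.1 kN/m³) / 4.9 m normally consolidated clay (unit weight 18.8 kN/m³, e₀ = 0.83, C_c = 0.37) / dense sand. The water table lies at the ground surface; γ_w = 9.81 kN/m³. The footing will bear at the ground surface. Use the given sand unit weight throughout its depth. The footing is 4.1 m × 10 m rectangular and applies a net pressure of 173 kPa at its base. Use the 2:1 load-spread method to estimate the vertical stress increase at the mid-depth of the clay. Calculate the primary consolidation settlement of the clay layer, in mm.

Mid-depth of clay below the ground surface: z = 3.1 + 4.9/2 = 5.55 m.
Total vertical stress at mid-clay: σ_v = 20.1×3.1 + 18.8×2.45 = 108.37 kPa.
Pore pressure: u = 9.81×(5.55 − 0) = 54.446 kPa.
Initial effective stress: σ'_0 = σ_v − u = 108.37 − 54.446 = 53.924 kPa.
Stress increase at mid-clay by the 2:1 spreading method:
Δσ = qBL/((B+z)(L+z)) = 173×4.1×10/((4.1+5.55)(10+5.55)) = 47.269 kPa
Final effective stress: σ'_f = σ'_0 + Δσ = 53.924 + 47.269 = 101.19 kPa.
Normally consolidated clay, so the full stress increment lies on the virgin compression line:
S_c = C_c·H/(1+e₀)·log₁₀(σ'_f/σ'_0) = 0.37×4.9/(1+0.83)×log₁₀(101.19/53.924)
    = 0.99071 × 0.27336 = 0.2708 m

S_c ≈ 271 mm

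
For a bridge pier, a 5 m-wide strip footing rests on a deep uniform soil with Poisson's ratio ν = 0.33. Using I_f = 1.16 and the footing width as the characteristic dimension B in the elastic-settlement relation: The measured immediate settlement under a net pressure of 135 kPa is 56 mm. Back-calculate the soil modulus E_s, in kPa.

S_e = q·B·(1−ν²)/E_s · I_f  ⇒  E_s = q·B·(1−ν²)·I_f / S_e.
E_s = 135 × 5 × 0.8911 × 1.16 / 0.056 = 12460 kPa

E_s ≈ 12500 kPa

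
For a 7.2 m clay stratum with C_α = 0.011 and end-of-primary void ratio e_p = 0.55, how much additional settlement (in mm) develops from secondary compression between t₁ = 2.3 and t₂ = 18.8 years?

S_s ≈ 46.6 mm

Secondary compression: S_s = C_α·H/(1+e_p)·log₁₀(t₂/t₁)
S_s = 0.011×7.2/(1+0.55)×log₁₀(18.8/2.3)
    = 0.0511 × 0.9124 = 0.04662 m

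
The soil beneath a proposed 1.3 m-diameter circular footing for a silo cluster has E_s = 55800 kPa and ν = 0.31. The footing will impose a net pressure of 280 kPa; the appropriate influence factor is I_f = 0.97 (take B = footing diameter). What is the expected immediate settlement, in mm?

S_e ≈ 5.72 mm

Immediate (elastic) settlement: S_e = q·B·(1−ν²)/E_s · I_f.
S_e = 280 × 1.3 × (1 − 0.31²) / 55800 × 0.97
    = 280 × 1.3 × 0.9039 / 55800 × 0.97
    = 0.00572 m = 5.72 mm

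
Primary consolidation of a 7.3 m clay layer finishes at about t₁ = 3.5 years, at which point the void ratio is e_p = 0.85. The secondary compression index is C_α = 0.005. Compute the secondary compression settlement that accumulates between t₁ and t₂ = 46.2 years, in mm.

S_s ≈ 22.1 mm

Secondary compression: S_s = C_α·H/(1+e_p)·log₁₀(t₂/t₁)
S_s = 0.005×7.3/(1+0.85)×log₁₀(46.2/3.5)
    = 0.01973 × 1.121 = 0.02211 m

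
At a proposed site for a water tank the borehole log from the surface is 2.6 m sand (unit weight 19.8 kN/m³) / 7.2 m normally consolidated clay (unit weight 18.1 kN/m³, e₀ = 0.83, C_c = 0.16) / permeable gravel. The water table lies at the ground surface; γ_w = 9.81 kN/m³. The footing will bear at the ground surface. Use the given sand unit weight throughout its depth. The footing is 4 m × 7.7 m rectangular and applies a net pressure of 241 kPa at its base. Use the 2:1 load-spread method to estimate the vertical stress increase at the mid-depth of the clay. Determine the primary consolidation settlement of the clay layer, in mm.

S_c ≈ 181 mm

Mid-depth of clay below the ground surface: z = 2.6 + 7.2/2 = 6.2 m.
Total vertical stress at mid-clay: σ_v = 19.8×2.6 + 18.1×3.6 = 116.64 kPa.
Pore pressure: u = 9.81×(6.2 − 0) = 60.822 kPa.
Initial effective stress: σ'_0 = σ_v − u = 116.64 − 60.822 = 55.818 kPa.
Stress increase at mid-clay by the 2:1 spreading method:
Δσ = qBL/((B+z)(L+z)) = 241×4×7.7/((4+6.2)(7.7+6.2)) = 52.354 kPa
Final effective stress: σ'_f = σ'_0 + Δσ = 55.818 + 52.354 = 108.17 kPa.
Normally consolidated clay, so the full stress increment lies on the virgin compression line:
S_c = C_c·H/(1+e₀)·log₁₀(σ'_f/σ'_0) = 0.16×7.2/(1+0.83)×log₁₀(108.17/55.818)
    = 0.62951 × 0.28733 = 0.1809 m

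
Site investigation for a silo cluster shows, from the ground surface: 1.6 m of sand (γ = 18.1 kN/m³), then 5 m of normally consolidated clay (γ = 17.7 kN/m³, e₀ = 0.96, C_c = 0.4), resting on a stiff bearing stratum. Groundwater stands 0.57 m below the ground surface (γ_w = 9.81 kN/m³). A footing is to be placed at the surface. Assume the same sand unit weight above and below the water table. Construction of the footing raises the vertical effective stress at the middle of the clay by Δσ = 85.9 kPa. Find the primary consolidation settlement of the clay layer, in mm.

Mid-depth of clay below the ground surface: z = 1.6 + 5/2 = 4.1 m.
Total vertical stress at mid-clay: σ_v = 18.1×1.6 + 17.7×2.5 = 73.21 kPa.
Pore pressure: u = 9.81×(4.1 − 0.57) = 34.629 kPa.
Initial effective stress: σ'_0 = σ_v − u = 73.21 − 34.629 = 38.581 kPa.
Final effective stress: σ'_f = σ'_0 + Δσ = 38.581 + 85.9 = 124.48 kPa.
Normally consolidated clay, so the full stress increment lies on the virgin compression line:
S_c = C_c·H/(1+e₀)·log₁₀(σ'_f/σ'_0) = 0.4×5/(1+0.96)×log₁₀(124.48/38.581)
    = 1.0204 × 0.50873 = 0.5191 m

S_c ≈ 519 mm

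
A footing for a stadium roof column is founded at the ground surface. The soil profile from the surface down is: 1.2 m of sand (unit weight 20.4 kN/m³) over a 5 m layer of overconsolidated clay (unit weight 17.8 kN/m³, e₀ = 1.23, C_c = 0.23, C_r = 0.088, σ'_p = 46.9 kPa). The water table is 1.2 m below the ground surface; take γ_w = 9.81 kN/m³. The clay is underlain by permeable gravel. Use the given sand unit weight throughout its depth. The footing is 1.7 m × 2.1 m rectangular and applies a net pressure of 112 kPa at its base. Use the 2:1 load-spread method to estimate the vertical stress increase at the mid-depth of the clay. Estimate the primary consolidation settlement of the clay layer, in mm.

S_c ≈ 49.1 mm

Mid-depth of clay below the ground surface: z = 1.2 + 5/2 = 3.7 m.
Total vertical stress at mid-clay: σ_v = 20.4×1.2 + 17.8×2.5 = 68.98 kPa.
Pore pressure: u = 9.81×(3.7 − 1.2) = 24.525 kPa.
Initial effective stress: σ'_0 = σ_v − u = 68.98 − 24.525 = 44.455 kPa.
Stress increase at mid-clay by the 2:1 spreading method:
Δσ = qBL/((B+z)(L+z)) = 112×1.7×2.1/((1.7+3.7)(2.1+3.7)) = 12.766 kPa
Final effective stress: σ'_f = 44.455 + 12.766 = 57.221 kPa.
σ'_f = 57.221 > σ'_p = 46.9 kPa, so the stress path crosses the preconsolidation pressure — recompression up to σ'_p, then virgin compression beyond:
S_c = H/(1+e₀)·[C_r·log₁₀(σ'_p/σ'_0) + C_c·log₁₀(σ'_f/σ'_p)]
    = 5/2.23 × [0.088×log₁₀(46.9/44.455) + 0.23×log₁₀(57.221/46.9)]
    = 2.2422 × [0.0020462 + 0.019868] = 0.04914 m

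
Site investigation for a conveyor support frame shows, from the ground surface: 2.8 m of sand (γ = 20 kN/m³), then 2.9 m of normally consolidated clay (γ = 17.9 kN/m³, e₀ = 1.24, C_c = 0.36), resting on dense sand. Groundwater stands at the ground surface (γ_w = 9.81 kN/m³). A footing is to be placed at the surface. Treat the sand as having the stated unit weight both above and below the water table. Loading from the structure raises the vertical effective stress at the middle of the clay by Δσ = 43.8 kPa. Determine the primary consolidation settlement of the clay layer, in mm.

Mid-depth of clay below the ground surface: z = 2.8 + 2.9/2 = 4.25 m.
Total vertical stress at mid-clay: σ_v = 20×2.8 + 17.9×1.45 = 81.955 kPa.
Pore pressure: u = 9.81×(4.25 − 0) = 41.693 kPa.
Initial effective stress: σ'_0 = σ_v − u = 81.955 − 41.693 = 40.262 kPa.
Final effective stress: σ'_f = σ'_0 + Δσ = 40.262 + 43.8 = 84.062 kPa.
Normally consolidated clay, so the full stress increment lies on the virgin compression line:
S_c = C_c·H/(1+e₀)·log₁₀(σ'_f/σ'_0) = 0.36×2.9/(1+1.24)×log₁₀(84.062/40.262)
    = 0.46607 × 0.3197 = 0.149 m

S_c ≈ 149 mm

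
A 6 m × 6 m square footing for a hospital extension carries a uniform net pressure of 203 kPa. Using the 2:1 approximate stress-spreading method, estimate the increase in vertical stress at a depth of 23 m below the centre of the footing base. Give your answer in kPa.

By the 2:1 method the load spreads at 1 horizontal : 2 vertical, so at depth z the loaded area has grown by z in each plan dimension:
Δσ = qBL/((B+z)(L+z)) = 203×6×6/((6+23)(6+23)) = 8.6897 kPa

Δσ_z ≈ 8.69 kPa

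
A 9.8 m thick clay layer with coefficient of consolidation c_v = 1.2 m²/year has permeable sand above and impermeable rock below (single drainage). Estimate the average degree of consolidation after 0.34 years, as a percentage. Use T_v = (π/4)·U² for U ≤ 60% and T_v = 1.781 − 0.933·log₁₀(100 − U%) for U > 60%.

U ≈ 7.35 %

Drainage path length: H_d = H = 9.8 m (single drainage).
T_v = c_v·t/H_d² = 1.2×0.34/9.8² = 0.0042482.
T_v = 0.0042482 corresponds to the U ≤ 60% branch:
U = √(4T_v/π) = 0.07355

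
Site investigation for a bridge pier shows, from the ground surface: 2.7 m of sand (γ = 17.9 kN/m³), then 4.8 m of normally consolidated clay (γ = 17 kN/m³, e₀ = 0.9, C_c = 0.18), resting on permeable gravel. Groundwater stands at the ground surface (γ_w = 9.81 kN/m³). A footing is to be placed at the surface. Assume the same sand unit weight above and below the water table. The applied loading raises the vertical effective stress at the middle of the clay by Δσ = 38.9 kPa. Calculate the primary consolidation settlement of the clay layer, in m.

Mid-depth of clay below the ground surface: z = 2.7 + 4.8/2 = 5.1 m.
Total vertical stress at mid-clay: σ_v = 17.9×2.7 + 17×2.4 = 89.13 kPa.
Pore pressure: u = 9.81×(5.1 − 0) = 50.031 kPa.
Initial effective stress: σ'_0 = σ_v − u = 89.13 − 50.031 = 39.099 kPa.
Final effective stress: σ'_f = σ'_0 + Δσ = 39.099 + 38.9 = 77.999 kPa.
Normally consolidated clay, so the full stress increment lies on the virgin compression line:
S_c = C_c·H/(1+e₀)·log₁₀(σ'_f/σ'_0) = 0.18×4.8/(1+0.9)×log₁₀(77.999/39.099)
    = 0.45474 × 0.29992 = 0.1364 m

S_c ≈ 0.136 m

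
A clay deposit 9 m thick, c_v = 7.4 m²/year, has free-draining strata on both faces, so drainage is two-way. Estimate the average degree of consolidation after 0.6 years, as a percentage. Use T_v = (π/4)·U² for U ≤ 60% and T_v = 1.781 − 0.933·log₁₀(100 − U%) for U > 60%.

Drainage path length: H_d = H/2 = 4.5 m (double drainage).
T_v = c_v·t/H_d² = 7.4×0.6/4.5² = 0.21926.
T_v = 0.21926 corresponds to the U ≤ 60% branch:
U = √(4T_v/π) = 0.5284

U ≈ 52.8 %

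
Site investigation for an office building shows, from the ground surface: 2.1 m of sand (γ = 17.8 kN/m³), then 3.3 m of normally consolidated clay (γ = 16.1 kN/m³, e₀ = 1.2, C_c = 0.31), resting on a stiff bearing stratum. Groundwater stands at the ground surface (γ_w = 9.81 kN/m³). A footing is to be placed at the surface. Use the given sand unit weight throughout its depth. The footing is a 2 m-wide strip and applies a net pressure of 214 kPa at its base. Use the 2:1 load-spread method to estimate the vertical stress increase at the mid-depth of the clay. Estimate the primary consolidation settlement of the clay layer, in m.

S_c ≈ 0.266 m

Mid-depth of clay below the ground surface: z = 2.1 + 3.3/2 = 3.75 m.
Total vertical stress at mid-clay: σ_v = 17.8×2.1 + 16.1×1.65 = 63.945 kPa.
Pore pressure: u = 9.81×(3.75 − 0) = 36.788 kPa.
Initial effective stress: σ'_0 = σ_v − u = 63.945 − 36.788 = 27.157 kPa.
Stress increase at mid-clay by the 2:1 spreading method:
Δσ = qB/(B+z) = 214×2/(2+3.75) = 74.435 kPa
Final effective stress: σ'_f = σ'_0 + Δσ = 27.157 + 74.435 = 101.59 kPa.
Normally consolidated clay, so the full stress increment lies on the virgin compression line:
S_c = C_c·H/(1+e₀)·log₁₀(σ'_f/σ'_0) = 0.31×3.3/(1+1.2)×log₁₀(101.59/27.157)
    = 0.465 × 0.57297 = 0.2664 m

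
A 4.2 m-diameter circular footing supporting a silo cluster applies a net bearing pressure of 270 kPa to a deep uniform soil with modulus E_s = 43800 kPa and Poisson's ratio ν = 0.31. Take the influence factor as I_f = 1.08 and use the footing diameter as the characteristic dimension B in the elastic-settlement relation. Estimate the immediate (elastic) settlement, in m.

S_e ≈ 0.0253 m

Immediate (elastic) settlement: S_e = q·B·(1−ν²)/E_s · I_f.
S_e = 270 × 4.2 × (1 − 0.31²) / 43800 × 1.08
    = 270 × 4.2 × 0.9039 / 43800 × 1.08
    = 0.02527 m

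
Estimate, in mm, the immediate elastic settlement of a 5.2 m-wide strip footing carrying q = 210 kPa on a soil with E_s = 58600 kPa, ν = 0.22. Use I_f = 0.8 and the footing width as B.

S_e ≈ 14.2 mm

Immediate (elastic) settlement: S_e = q·B·(1−ν²)/E_s · I_f.
S_e = 210 × 5.2 × (1 − 0.22²) / 58600 × 0.8
    = 210 × 5.2 × 0.9516 / 58600 × 0.8
    = 0.01419 m = 14.19 mm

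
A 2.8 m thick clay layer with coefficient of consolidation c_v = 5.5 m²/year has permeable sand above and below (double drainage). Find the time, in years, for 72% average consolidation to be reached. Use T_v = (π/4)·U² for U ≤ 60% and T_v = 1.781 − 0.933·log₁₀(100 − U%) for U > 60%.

Drainage path length: H_d = H/2 = 1.4 m (double drainage).
U > 60%: T_v = 1.781 − 0.933·log₁₀(100 − 72) = 0.4308.
t = T_v·H_d²/c_v = 0.4308×1.4²/5.5 = 0.1535 years.

t ≈ 0.154 years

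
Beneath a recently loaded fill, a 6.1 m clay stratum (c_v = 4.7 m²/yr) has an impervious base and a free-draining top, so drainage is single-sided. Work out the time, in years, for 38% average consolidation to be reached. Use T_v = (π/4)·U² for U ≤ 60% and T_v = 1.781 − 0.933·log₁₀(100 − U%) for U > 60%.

t ≈ 0.898 years

Drainage path length: H_d = H = 6.1 m (single drainage).
U ≤ 60%: T_v = (π/4)·U² = (π/4)×0.38² = 0.11341.
t = T_v·H_d²/c_v = 0.11341×6.1²/4.7 = 0.8979 years.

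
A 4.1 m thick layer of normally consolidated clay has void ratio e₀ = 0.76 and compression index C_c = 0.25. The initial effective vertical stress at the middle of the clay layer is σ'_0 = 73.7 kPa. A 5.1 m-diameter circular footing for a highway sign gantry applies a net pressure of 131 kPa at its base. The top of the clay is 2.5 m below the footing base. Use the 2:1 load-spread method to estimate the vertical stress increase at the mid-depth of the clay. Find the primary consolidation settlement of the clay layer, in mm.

S_c ≈ 102 mm

Mid-depth of clay below the footing base: z = 2.5 + 4.1/2 = 4.55 m.
Stress increase at mid-clay by the 2:1 spreading method:
Δσ ≈ qD²/(D+z)² = 131×5.1²/(5.1+4.55)² = 36.59 kPa
Final effective stress: σ'_f = σ'_0 + Δσ = 73.7 + 36.59 = 110.29 kPa.
Normally consolidated clay, so the full stress increment lies on the virgin compression line:
S_c = C_c·H/(1+e₀)·log₁₀(σ'_f/σ'_0) = 0.25×4.1/(1+0.76)×log₁₀(110.29/73.7)
    = 0.58239 × 0.17507 = 0.102 m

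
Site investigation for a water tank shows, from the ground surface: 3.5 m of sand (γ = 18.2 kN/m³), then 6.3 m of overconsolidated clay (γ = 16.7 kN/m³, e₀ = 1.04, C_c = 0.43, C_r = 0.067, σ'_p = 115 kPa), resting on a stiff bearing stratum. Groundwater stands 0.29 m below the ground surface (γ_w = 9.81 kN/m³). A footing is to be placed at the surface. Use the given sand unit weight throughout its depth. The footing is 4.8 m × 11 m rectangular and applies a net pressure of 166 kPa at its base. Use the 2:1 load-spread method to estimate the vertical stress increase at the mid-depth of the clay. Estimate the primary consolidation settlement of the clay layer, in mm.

S_c ≈ 53 mm

Mid-depth of clay below the ground surface: z = 3.5 + 6.3/2 = 6.65 m.
Total vertical stress at mid-clay: σ_v = 18.2×3.5 + 16.7×3.15 = 116.3 kPa.
Pore pressure: u = 9.81×(6.65 − 0.29) = 62.392 kPa.
Initial effective stress: σ'_0 = σ_v − u = 116.3 − 62.392 = 53.908 kPa.
Stress increase at mid-clay by the 2:1 spreading method:
Δσ = qBL/((B+z)(L+z)) = 166×4.8×11/((4.8+6.65)(11+6.65)) = 43.37 kPa
Final effective stress: σ'_f = 53.908 + 43.37 = 97.278 kPa.
σ'_f = 97.278 ≤ σ'_p = 115 kPa, so the clay remains overconsolidated and only the recompression index applies:
S_c = C_r·H/(1+e₀)·log₁₀(σ'_f/σ'_0) = 0.067×6.3/2.04×log₁₀(97.278/53.908)
    = 0.20691 × 0.25636 = 0.05304 m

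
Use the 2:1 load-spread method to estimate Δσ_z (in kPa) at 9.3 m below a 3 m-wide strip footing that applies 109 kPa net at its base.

By the 2:1 method the load spreads at 1 horizontal : 2 vertical, so at depth z the loaded area has grown by z in each plan dimension:
Δσ = qB/(B+z) = 109×3/(3+9.3) = 26.585 kPa

Δσ_z ≈ 26.6 kPa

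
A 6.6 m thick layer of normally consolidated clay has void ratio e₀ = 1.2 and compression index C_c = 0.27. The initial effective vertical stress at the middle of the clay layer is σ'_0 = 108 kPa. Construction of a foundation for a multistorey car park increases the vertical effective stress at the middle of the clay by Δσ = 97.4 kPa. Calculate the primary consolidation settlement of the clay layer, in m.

S_c ≈ 0.226 m

Final effective stress: σ'_f = σ'_0 + Δσ = 108 + 97.4 = 205.4 kPa.
Normally consolidated clay, so the full stress increment lies on the virgin compression line:
S_c = C_c·H/(1+e₀)·log₁₀(σ'_f/σ'_0) = 0.27×6.6/(1+1.2)×log₁₀(205.4/108)
    = 0.81 × 0.27918 = 0.2261 m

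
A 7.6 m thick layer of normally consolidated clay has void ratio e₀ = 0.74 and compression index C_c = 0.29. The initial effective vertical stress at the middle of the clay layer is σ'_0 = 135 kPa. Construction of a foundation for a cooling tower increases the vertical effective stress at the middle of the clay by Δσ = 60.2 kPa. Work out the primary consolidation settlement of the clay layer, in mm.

S_c ≈ 203 mm

Final effective stress: σ'_f = σ'_0 + Δσ = 135 + 60.2 = 195.2 kPa.
Normally consolidated clay, so the full stress increment lies on the virgin compression line:
S_c = C_c·H/(1+e₀)·log₁₀(σ'_f/σ'_0) = 0.29×7.6/(1+0.74)×log₁₀(195.2/135)
    = 1.2667 × 0.16015 = 0.2029 m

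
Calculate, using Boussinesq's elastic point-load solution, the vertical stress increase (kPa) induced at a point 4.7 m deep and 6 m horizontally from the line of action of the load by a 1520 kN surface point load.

Δσ_z ≈ 2.93 kPa

Boussinesq vertical stress below a point load on an elastic half-space:
Δσ_z = 3P/(2πz²) · [1 + (r/z)²]^(−5/2)
r/z = 6/4.7 = 1.2766; [1+(r/z)²]^(−5/2) = 0.089174.
Δσ_z = 3×1520/(2π×4.7²) × 0.089174 = 32.854 × 0.089174 = 2.93 kPa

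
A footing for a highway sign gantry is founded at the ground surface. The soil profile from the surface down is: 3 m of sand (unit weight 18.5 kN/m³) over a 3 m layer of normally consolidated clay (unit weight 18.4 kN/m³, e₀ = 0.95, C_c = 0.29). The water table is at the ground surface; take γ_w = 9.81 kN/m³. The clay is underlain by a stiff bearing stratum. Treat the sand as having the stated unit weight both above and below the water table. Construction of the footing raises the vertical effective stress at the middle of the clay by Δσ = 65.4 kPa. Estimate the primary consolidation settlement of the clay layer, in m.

S_c ≈ 0.191 m

Mid-depth of clay below the ground surface: z = 3 + 3/2 = 4.5 m.
Total vertical stress at mid-clay: σ_v = 18.5×3 + 18.4×1.5 = 83.1 kPa.
Pore pressure: u = 9.81×(4.5 − 0) = 44.145 kPa.
Initial effective stress: σ'_0 = σ_v − u = 83.1 − 44.145 = 38.955 kPa.
Final effective stress: σ'_f = σ'_0 + Δσ = 38.955 + 65.4 = 104.36 kPa.
Normally consolidated clay, so the full stress increment lies on the virgin compression line:
S_c = C_c·H/(1+e₀)·log₁₀(σ'_f/σ'_0) = 0.29×3/(1+0.95)×log₁₀(104.36/38.955)
    = 0.44615 × 0.42797 = 0.1909 m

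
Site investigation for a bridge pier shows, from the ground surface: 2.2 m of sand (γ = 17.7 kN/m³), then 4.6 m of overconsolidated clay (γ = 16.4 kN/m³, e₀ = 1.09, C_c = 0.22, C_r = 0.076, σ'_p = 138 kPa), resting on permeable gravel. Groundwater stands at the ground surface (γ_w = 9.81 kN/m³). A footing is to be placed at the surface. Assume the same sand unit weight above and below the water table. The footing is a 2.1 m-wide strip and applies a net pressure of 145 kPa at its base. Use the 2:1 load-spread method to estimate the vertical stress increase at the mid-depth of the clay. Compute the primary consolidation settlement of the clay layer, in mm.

Mid-depth of clay below the ground surface: z = 2.2 + 4.6/2 = 4.5 m.
Total vertical stress at mid-clay: σ_v = 17.7×2.2 + 16.4×2.3 = 76.66 kPa.
Pore pressure: u = 9.81×(4.5 − 0) = 44.145 kPa.
Initial effective stress: σ'_0 = σ_v − u = 76.66 − 44.145 = 32.515 kPa.
Stress increase at mid-clay by the 2:1 spreading method:
Δσ = qB/(B+z) = 145×2.1/(2.1+4.5) = 46.136 kPa
Final effective stress: σ'_f = 32.515 + 46.136 = 78.651 kPa.
σ'_f = 78.651 ≤ σ'_p = 138 kPa, so the clay remains overconsolidated and only the recompression index applies:
S_c = C_r·H/(1+e₀)·log₁₀(σ'_f/σ'_0) = 0.076×4.6/2.09×log₁₀(78.651/32.515)
    = 0.16728 × 0.38362 = 0.06417 m

S_c ≈ 64.2 mm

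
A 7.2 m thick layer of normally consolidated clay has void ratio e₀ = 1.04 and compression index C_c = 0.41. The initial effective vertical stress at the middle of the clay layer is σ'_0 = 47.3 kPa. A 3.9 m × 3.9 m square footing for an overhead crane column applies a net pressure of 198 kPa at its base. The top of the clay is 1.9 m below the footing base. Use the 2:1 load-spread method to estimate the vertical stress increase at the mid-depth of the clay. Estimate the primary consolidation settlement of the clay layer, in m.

S_c ≈ 0.341 m

Mid-depth of clay below the footing base: z = 1.9 + 7.2/2 = 5.5 m.
Stress increase at mid-clay by the 2:1 spreading method:
Δσ = qBL/((B+z)(L+z)) = 198×3.9×3.9/((3.9+5.5)(3.9+5.5)) = 34.083 kPa
Final effective stress: σ'_f = σ'_0 + Δσ = 47.3 + 34.083 = 81.383 kPa.
Normally consolidated clay, so the full stress increment lies on the virgin compression line:
S_c = C_c·H/(1+e₀)·log₁₀(σ'_f/σ'_0) = 0.41×7.2/(1+1.04)×log₁₀(81.383/47.3)
    = 1.4471 × 0.23567 = 0.341 m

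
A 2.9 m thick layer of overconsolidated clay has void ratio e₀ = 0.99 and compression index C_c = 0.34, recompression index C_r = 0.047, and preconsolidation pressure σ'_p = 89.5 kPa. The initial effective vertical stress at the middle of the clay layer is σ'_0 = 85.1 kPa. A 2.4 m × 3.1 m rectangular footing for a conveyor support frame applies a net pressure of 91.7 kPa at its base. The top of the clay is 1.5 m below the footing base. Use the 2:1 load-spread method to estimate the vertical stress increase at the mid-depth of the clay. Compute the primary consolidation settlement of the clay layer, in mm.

S_c ≈ 38.3 mm

Mid-depth of clay below the footing base: z = 1.5 + 2.9/2 = 2.95 m.
Stress increase at mid-clay by the 2:1 spreading method:
Δσ = qBL/((B+z)(L+z)) = 91.7×2.4×3.1/((2.4+2.95)(3.1+2.95)) = 21.078 kPa
Final effective stress: σ'_f = 85.1 + 21.078 = 106.18 kPa.
σ'_f = 106.18 > σ'_p = 89.5 kPa, so the stress path crosses the preconsolidation pressure — recompression up to σ'_p, then virgin compression beyond:
S_c = H/(1+e₀)·[C_r·log₁₀(σ'_p/σ'_0) + C_c·log₁₀(σ'_f/σ'_p)]
    = 2.9/1.99 × [0.047×log₁₀(89.5/85.1) + 0.34×log₁₀(106.18/89.5)]
    = 1.4573 × [0.001029 + 0.025235] = 0.03827 m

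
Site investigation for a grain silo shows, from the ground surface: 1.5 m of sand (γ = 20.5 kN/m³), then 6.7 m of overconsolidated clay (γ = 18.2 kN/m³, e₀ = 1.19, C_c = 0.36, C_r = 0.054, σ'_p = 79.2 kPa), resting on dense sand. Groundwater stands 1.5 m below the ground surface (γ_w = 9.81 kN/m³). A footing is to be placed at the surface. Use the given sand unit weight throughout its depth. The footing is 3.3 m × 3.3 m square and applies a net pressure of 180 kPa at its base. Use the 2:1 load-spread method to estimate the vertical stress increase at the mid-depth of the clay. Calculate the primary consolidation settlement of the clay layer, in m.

Mid-depth of clay below the ground surface: z = 1.5 + 6.7/2 = 4.85 m.
Total vertical stress at mid-clay: σ_v = 20.5×1.5 + 18.2×3.35 = 91.72 kPa.
Pore pressure: u = 9.81×(4.85 − 1.5) = 32.864 kPa.
Initial effective stress: σ'_0 = σ_v − u = 91.72 − 32.864 = 58.856 kPa.
Stress increase at mid-clay by the 2:1 spreading method:
Δσ = qBL/((B+z)(L+z)) = 180×3.3×3.3/((3.3+4.85)(3.3+4.85)) = 29.511 kPa
Final effective stress: σ'_f = 58.856 + 29.511 = 88.367 kPa.
σ'_f = 88.367 > σ'_p = 79.2 kPa, so the stress path crosses the preconsolidation pressure — recompression up to σ'_p, then virgin compression beyond:
S_c = H/(1+e₀)·[C_r·log₁₀(σ'_p/σ'_0) + C_c·log₁₀(σ'_f/σ'_p)]
    = 6.7/2.19 × [0.054×log₁₀(79.2/58.856) + 0.36×log₁₀(88.367/79.2)]
    = 3.0594 × [0.0069625 + 0.017123] = 0.07369 m

S_c ≈ 0.0737 m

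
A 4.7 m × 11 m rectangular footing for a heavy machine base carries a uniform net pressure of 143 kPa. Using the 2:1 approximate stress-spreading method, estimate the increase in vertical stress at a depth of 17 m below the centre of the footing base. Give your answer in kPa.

By the 2:1 method the load spreads at 1 horizontal : 2 vertical, so at depth z the loaded area has grown by z in each plan dimension:
Δσ = qBL/((B+z)(L+z)) = 143×4.7×11/((4.7+17)(11+17)) = 12.168 kPa

Δσ_z ≈ 12.2 kPa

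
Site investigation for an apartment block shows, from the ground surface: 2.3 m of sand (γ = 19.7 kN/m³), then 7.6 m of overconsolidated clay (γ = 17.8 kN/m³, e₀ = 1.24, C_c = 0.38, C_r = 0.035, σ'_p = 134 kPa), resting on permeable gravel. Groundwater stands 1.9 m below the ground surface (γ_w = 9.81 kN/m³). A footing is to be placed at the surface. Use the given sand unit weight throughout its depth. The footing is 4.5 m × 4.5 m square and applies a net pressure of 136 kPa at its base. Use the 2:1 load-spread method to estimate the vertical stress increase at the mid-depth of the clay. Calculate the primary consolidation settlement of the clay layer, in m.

Mid-depth of clay below the ground surface: z = 2.3 + 7.6/2 = 6.1 m.
Total vertical stress at mid-clay: σ_v = 19.7×2.3 + 17.8×3.8 = 112.95 kPa.
Pore pressure: u = 9.81×(6.1 − 1.9) = 41.202 kPa.
Initial effective stress: σ'_0 = σ_v − u = 112.95 − 41.202 = 71.748 kPa.
Stress increase at mid-clay by the 2:1 spreading method:
Δσ = qBL/((B+z)(L+z)) = 136×4.5×4.5/((4.5+6.1)(4.5+6.1)) = 24.511 kPa
Final effective stress: σ'_f = 71.748 + 24.511 = 96.259 kPa.
σ'_f = 96.259 ≤ σ'_p = 134 kPa, so the clay remains overconsolidated and only the recompression index applies:
S_c = C_r·H/(1+e₀)·log₁₀(σ'_f/σ'_0) = 0.035×7.6/2.24×log₁₀(96.259/71.748)
    = 0.11875 × 0.12763 = 0.01516 m

S_c ≈ 0.0152 m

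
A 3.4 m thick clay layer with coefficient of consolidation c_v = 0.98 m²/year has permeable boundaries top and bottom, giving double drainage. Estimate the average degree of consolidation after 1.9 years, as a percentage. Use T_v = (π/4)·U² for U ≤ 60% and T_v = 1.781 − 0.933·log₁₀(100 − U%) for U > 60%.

U ≈ 83.5 %

Drainage path length: H_d = H/2 = 1.7 m (double drainage).
T_v = c_v·t/H_d² = 0.98×1.9/1.7² = 0.64429.
T_v = 0.64429 corresponds to the U > 60% branch:
U = 1 − 10^((1.781 − T_v)/0.933)/100 = 0.8347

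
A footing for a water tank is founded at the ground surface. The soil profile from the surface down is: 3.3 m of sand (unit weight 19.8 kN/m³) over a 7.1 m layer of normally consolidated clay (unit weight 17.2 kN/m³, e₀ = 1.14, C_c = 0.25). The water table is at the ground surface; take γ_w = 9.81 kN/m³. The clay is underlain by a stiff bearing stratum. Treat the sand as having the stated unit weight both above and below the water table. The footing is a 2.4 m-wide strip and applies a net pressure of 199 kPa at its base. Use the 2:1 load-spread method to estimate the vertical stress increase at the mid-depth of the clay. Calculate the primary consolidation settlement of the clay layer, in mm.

S_c ≈ 226 mm

Mid-depth of clay below the ground surface: z = 3.3 + 7.1/2 = 6.85 m.
Total vertical stress at mid-clay: σ_v = 19.8×3.3 + 17.2×3.55 = 126.4 kPa.
Pore pressure: u = 9.81×(6.85 − 0) = 67.198 kPa.
Initial effective stress: σ'_0 = σ_v − u = 126.4 − 67.198 = 59.202 kPa.
Stress increase at mid-clay by the 2:1 spreading method:
Δσ = qB/(B+z) = 199×2.4/(2.4+6.85) = 51.632 kPa
Final effective stress: σ'_f = σ'_0 + Δσ = 59.202 + 51.632 = 110.83 kPa.
Normally consolidated clay, so the full stress increment lies on the virgin compression line:
S_c = C_c·H/(1+e₀)·log₁₀(σ'_f/σ'_0) = 0.25×7.1/(1+1.14)×log₁₀(110.83/59.202)
    = 0.82944 × 0.27232 = 0.2259 m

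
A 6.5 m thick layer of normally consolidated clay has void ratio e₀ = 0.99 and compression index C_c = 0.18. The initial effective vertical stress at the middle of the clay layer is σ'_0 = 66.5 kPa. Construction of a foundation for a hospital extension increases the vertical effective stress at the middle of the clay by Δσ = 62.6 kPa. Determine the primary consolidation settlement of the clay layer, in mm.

Final effective stress: σ'_f = σ'_0 + Δσ = 66.5 + 62.6 = 129.1 kPa.
Normally consolidated clay, so the full stress increment lies on the virgin compression line:
S_c = C_c·H/(1+e₀)·log₁₀(σ'_f/σ'_0) = 0.18×6.5/(1+0.99)×log₁₀(129.1/66.5)
    = 0.58794 × 0.2881 = 0.1694 m

S_c ≈ 169 mm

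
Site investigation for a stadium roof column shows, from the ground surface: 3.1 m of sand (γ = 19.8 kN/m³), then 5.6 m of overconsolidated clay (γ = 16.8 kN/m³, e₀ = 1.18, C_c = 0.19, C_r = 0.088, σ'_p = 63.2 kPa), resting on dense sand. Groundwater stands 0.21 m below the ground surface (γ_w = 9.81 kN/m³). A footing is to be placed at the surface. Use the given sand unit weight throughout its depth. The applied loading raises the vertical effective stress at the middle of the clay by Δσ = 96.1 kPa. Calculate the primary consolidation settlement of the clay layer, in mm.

Mid-depth of clay below the ground surface: z = 3.1 + 5.6/2 = 5.9 m.
Total vertical stress at mid-clay: σ_v = 19.8×3.1 + 16.8×2.8 = 108.42 kPa.
Pore pressure: u = 9.81×(5.9 − 0.21) = 55.819 kPa.
Initial effective stress: σ'_0 = σ_v − u = 108.42 − 55.819 = 52.601 kPa.
Final effective stress: σ'_f = 52.601 + 96.1 = 148.7 kPa.
σ'_f = 148.7 > σ'_p = 63.2 kPa, so the stress path crosses the preconsolidation pressure — recompression up to σ'_p, then virgin compression beyond:
S_c = H/(1+e₀)·[C_r·log₁₀(σ'_p/σ'_0) + C_c·log₁₀(σ'_f/σ'_p)]
    = 5.6/2.18 × [0.088×log₁₀(63.2/52.601) + 0.19×log₁₀(148.7/63.2)]
    = 2.5688 × [0.0070156 + 0.070603] = 0.1994 m

S_c ≈ 199 mm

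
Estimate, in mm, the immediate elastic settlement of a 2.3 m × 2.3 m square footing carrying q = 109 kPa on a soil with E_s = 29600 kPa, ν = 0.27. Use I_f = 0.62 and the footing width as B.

Immediate (elastic) settlement: S_e = q·B·(1−ν²)/E_s · I_f.
S_e = 109 × 2.3 × (1 − 0.27²) / 29600 × 0.62
    = 109 × 2.3 × 0.9271 / 29600 × 0.62
    = 0.004868 m = 4.868 mm

S_e ≈ 4.87 mm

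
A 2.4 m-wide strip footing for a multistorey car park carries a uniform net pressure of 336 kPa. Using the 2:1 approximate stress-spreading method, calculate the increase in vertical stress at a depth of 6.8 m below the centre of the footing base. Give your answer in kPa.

Δσ_z ≈ 87.7 kPa

By the 2:1 method the load spreads at 1 horizontal : 2 vertical, so at depth z the loaded area has grown by z in each plan dimension:
Δσ = qB/(B+z) = 336×2.4/(2.4+6.8) = 87.652 kPa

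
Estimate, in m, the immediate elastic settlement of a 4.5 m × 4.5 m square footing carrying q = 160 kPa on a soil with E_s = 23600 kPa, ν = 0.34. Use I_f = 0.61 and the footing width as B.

S_e ≈ 0.0165 m

Immediate (elastic) settlement: S_e = q·B·(1−ν²)/E_s · I_f.
S_e = 160 × 4.5 × (1 − 0.34²) / 23600 × 0.61
    = 160 × 4.5 × 0.8844 / 23600 × 0.61
    = 0.01646 m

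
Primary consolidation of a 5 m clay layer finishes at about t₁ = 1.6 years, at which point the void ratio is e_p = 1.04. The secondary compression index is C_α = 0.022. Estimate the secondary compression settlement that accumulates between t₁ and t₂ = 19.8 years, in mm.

Secondary compression: S_s = C_α·H/(1+e_p)·log₁₀(t₂/t₁)
S_s = 0.022×5/(1+1.04)×log₁₀(19.8/1.6)
    = 0.05392 × 1.093 = 0.05891 m

S_s ≈ 58.9 mm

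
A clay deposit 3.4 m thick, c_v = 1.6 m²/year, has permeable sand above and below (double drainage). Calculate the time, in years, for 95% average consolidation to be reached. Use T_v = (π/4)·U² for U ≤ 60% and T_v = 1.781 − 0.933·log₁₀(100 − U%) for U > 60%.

t ≈ 2.04 years

Drainage path length: H_d = H/2 = 1.7 m (double drainage).
U > 60%: T_v = 1.781 − 0.933·log₁₀(100 − 95) = 1.1289.
t = T_v·H_d²/c_v = 1.1289×1.7²/1.6 = 2.039 years.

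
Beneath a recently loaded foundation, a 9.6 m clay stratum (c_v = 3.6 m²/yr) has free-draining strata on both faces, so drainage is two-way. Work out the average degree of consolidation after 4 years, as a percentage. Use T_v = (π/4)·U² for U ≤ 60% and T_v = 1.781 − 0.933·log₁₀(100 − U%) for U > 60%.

U ≈ 82.7 %

Drainage path length: H_d = H/2 = 4.8 m (double drainage).
T_v = c_v·t/H_d² = 3.6×4/4.8² = 0.625.
T_v = 0.625 corresponds to the U > 60% branch:
U = 1 − 10^((1.781 − T_v)/0.933)/100 = 0.8266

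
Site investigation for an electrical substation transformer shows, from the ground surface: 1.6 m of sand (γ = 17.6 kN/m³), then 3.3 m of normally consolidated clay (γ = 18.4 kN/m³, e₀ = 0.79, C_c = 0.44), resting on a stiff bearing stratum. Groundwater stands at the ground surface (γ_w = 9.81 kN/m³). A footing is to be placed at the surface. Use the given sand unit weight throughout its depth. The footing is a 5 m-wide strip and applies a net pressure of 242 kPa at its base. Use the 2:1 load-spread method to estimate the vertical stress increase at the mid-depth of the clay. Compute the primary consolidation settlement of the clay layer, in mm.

Mid-depth of clay below the ground surface: z = 1.6 + 3.3/2 = 3.25 m.
Total vertical stress at mid-clay: σ_v = 17.6×1.6 + 18.4×1.65 = 58.52 kPa.
Pore pressure: u = 9.81×(3.25 − 0) = 31.883 kPa.
Initial effective stress: σ'_0 = σ_v − u = 58.52 − 31.883 = 26.637 kPa.
Stress increase at mid-clay by the 2:1 spreading method:
Δσ = qB/(B+z) = 242×5/(5+3.25) = 146.67 kPa
Final effective stress: σ'_f = σ'_0 + Δσ = 26.637 + 146.67 = 173.31 kPa.
Normally consolidated clay, so the full stress increment lies on the virgin compression line:
S_c = C_c·H/(1+e₀)·log₁₀(σ'_f/σ'_0) = 0.44×3.3/(1+0.79)×log₁₀(173.31/26.637)
    = 0.81117 × 0.81334 = 0.6598 m

S_c ≈ 660 mm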